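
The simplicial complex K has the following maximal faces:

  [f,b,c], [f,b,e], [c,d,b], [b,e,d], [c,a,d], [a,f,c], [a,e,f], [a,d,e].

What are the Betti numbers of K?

b_0 = 1, b_1 = 0, b_2 = 1.

Fix the vertex order a < b < c < d < e < f and write every simplex with vertices in increasing order. Then dim K = 2 and the simplices of K are:

  0-simplices (6): a, b, c, d, e, f
  1-simplices (12): ac, ad, ae, af, bc, bd, be, bf, cd, cf, de, ef
  2-simplices (8): acd, acf, ade, aef, bcd, bcf, bde, bef

Hence C_0 ≅ Z^6, C_1 ≅ Z^12, C_2 ≅ Z^8.

∂_1: C_1 → C_0 maps an edge to its endpoints' difference, ∂[p,q] = q − p. For instance
  ∂be = e − b.
The 6×12 boundary matrix has rank 5 and Smith normal form diag(1,1,1,1,1).

The boundary map ∂_2: C_2 → C_1 acts by ∂[p,q,r] = [q,r] − [p,r] + [p,q]. For instance
  ∂bcf = cf − bf + bc,
  ∂aef = ef − af + ae.
The resulting 12×8 matrix has rank 7, and its Smith normal form has invariant factors (1,1,1,1,1,1,1).

Computing H_k = (kernel of ∂_k) / (image of ∂_{k+1}):

  H_0: rank C_0 − rank ∂_1 = 6 − 5 = 1, and the invariant factors of ∂_1 are all 1, so H_0 ≅ Z.
  H_1: rank ker ∂_1 − rank ∂_2 = (12 − 5) − 7 = 0, and the invariant factors of ∂_2 are all 1, so H_1 ≅ 0.
  H_2: rank ker ∂_2 − rank ∂_3 = (8 − 7) − 0 = 1, and there is no ∂_3, so H_2 ≅ Z.

As a check, the Euler characteristic is 6 − 12 + 8 = 2, which agrees with 1 − 0 + 1 = 2.
(K is a triangulation of the 2-sphere S^2.)

Hence the Betti numbers are b_0 = 1, b_1 = 0, b_2 = 1.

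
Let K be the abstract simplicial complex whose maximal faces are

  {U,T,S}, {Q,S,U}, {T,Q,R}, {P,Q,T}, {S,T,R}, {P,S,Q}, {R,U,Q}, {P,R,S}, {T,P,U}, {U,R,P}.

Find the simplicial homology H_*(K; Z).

Take the total order P < Q < R < S < T < U on the vertex set. Then K (dimension 2) consists of the simplices:

  0-simplices (6): P, Q, R, S, T, U
  1-simplices (15): PQ, PR, PS, PT, PU, QR, QS, QT, QU, RS, RT, RU, ST, SU, TU
  2-simplices (10): PQS, PQT, PRS, PRU, PTU, QRT, QRU, QSU, RST, STU

Hence C_0 ≅ Z^6, C_1 ≅ Z^15, C_2 ≅ Z^10.

∂_1: C_1 → C_0 maps an edge to its endpoints' difference, ∂[p,q] = q − p. For instance
  ∂PU = U − P.
As a 6×15 matrix over Z this has rank 5, with invariant factors (1,1,1,1,1).

Boundary ∂_2: C_2 → C_1 acts by ∂[p,q,r] = [q,r] − [p,r] + [p,q]. For instance
  ∂QSU = SU − QU + QS,
  ∂PQS = QS − PS + PQ.
The resulting 15×10 matrix has rank 10, and its Smith normal form has invariant factors (1,1,1,1,1,1,1,1,1,2).

Computing H_k = (kernel of ∂_k) / (image of ∂_{k+1}):

  H_0: rank C_0 − rank ∂_1 = 6 − 5 = 1, and the invariant factors of ∂_1 are all 1, so H_0 ≅ Z.
  H_1: rank ker ∂_1 − rank ∂_2 = (15 − 5) − 10 = 0, and ∂_2 has invariant factor 2 > 1, so H_1 ≅ Z/2Z.
  H_2: rank ker ∂_2 − rank ∂_3 = (10 − 10) − 0 = 0, and there is no ∂_3, so H_2 ≅ 0.

As a check, the Euler characteristic is 6 − 15 + 10 = 1, which agrees with 1 − 0 + 0 = 1.

H_0 = Z,  H_1 = Z/2Z,  H_2 = 0.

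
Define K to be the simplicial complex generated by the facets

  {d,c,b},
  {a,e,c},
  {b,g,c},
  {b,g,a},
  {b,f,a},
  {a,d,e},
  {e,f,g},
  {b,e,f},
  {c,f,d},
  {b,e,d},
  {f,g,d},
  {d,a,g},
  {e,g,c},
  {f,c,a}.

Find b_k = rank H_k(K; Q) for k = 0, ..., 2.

b_0 = 1, b_1 = 2, b_2 = 1.

K has 7 vertices, 21 edges, 14 triangles.
rank ∂_0 = 0, rank ∂_1 = 6 ⇒ b_0 = 7 − 0 − 6 = 1; all invariant factors of ∂_1 are 1 so no torsion. So H_0 ≅ Z.
rank ∂_1 = 6, rank ∂_2 = 13 ⇒ b_1 = 21 − 6 − 13 = 2; all invariant factors of ∂_2 are 1 so no torsion. So H_1 ≅ Z^2.
rank ∂_2 = 13, rank ∂_3 = 0 ⇒ b_2 = 14 − 13 − 0 = 1. So H_2 ≅ Z.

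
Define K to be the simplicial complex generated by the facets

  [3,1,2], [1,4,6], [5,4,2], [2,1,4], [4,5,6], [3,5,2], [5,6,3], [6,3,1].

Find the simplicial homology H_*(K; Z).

Fix the vertex order 1 < 2 < 3 < 4 < 5 < 6 and write every simplex with vertices in increasing order. Then dim K = 2 and the simplices of K are:

  0-simplices (6): [1], [2], [3], [4], [5], [6]
  1-simplices (12): [1,2], [1,3], [1,4], [1,6], [2,3], [2,4], [2,5], [3,5], [3,6], [4,5], [4,6], [5,6]
  2-simplices (8): [1,2,3], [1,2,4], [1,3,6], [1,4,6], [2,3,5], [2,4,5], [3,5,6], [4,5,6]

Hence C_0 ≅ Z^6, C_1 ≅ Z^12, C_2 ≅ Z^8.

Boundary ∂_1: C_1 → C_0 is given by ∂[p,q] = [q] − [p].
This gives a 6×12 integer matrix of rank 5; reducing to Smith normal form yields diagonal entries (1,1,1,1,1).

∂_2: C_2 → C_1 sends each 2-simplex [p,q,r] to [q,r] − [p,r] + [p,q]. For instance
  ∂[1,2,3] = [2,3] − [1,3] + [1,2],
  ∂[1,2,4] = [2,4] − [1,4] + [1,2].
As a 12×8 matrix over Z this has rank 7, with invariant factors (1,1,1,1,1,1,1).

Reading off H_k = ker ∂_k / im ∂_{k+1}:

  H_0: rank C_0 − rank ∂_1 = 6 − 5 = 1, and the invariant factors of ∂_1 are all 1, so H_0 ≅ Z.
  H_1: rank ker ∂_1 − rank ∂_2 = (12 − 5) − 7 = 0, and the invariant factors of ∂_2 are all 1, so H_1 ≅ 0.
  H_2: rank ker ∂_2 − rank ∂_3 = (8 − 7) − 0 = 1, and there is no ∂_3, so H_2 ≅ Z.

(K is a triangulation of the 2-sphere S^2.)

H_0 = Z,  H_1 = 0,  H_2 = Z.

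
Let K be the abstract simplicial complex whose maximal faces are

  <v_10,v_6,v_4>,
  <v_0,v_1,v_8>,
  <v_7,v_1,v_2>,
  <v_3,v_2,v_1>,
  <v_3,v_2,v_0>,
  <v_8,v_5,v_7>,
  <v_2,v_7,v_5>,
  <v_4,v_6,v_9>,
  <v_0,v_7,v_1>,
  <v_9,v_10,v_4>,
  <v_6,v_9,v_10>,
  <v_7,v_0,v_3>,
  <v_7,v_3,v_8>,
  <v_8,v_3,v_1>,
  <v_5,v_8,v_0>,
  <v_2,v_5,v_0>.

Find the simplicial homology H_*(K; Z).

H_0 = Z^2,  H_1 = Z/2Z,  H_2 = Z.

Order the vertices as v_0 < v_1 < v_2 < v_3 < v_4 < v_5 < v_6 < v_7 < v_8 < v_9 < v_10. Listing each simplex with vertices in this order, K has dimension 2 with simplices:

  0-simplices (11): [v_0], [v_1], [v_2], [v_3], [v_4], [v_5], [v_6], [v_7], [v_8], [v_9], [v_10]
  1-simplices (24): (24 of them)
  2-simplices (16): (16 of them)

giving chain groups C_0 ≅ Z^11, C_1 ≅ Z^24, C_2 ≅ Z^16.

∂_1: C_1 → C_0 sends each edge [p,q] (with p < q) to q − p. For instance
  ∂[v_6,v_9] = [v_9] − [v_6].
This gives a 11×24 integer matrix of rank 9; reducing to Smith normal form yields diagonal entries (1,1,1,1,1,1,1,1,1).

Boundary ∂_2: C_2 → C_1 maps a triangle to the signed sum of its edges. For instance
  ∂[v_1,v_2,v_3] = [v_2,v_3] − [v_1,v_3] + [v_1,v_2],
  ∂[v_5,v_7,v_8] = [v_7,v_8] − [v_5,v_8] + [v_5,v_7].
This gives a 24×16 integer matrix of rank 15; reducing to Smith normal form yields diagonal entries (1,1,1,1,1,1,1,1,1,1,1,1,1,1,2).

Reading off H_k = ker ∂_k / im ∂_{k+1}:

  H_0: rank C_0 − rank ∂_1 = 11 − 9 = 2, and the invariant factors of ∂_1 are all 1, so H_0 = Z^2.
  H_1: rank ker ∂_1 − rank ∂_2 = (24 − 9) − 15 = 0, and ∂_2 has invariant factor 2 > 1, so H_1 = Z/2Z.
  H_2: rank ker ∂_2 − rank ∂_3 = (16 − 15) − 0 = 1, and there is no ∂_3, so H_2 = Z.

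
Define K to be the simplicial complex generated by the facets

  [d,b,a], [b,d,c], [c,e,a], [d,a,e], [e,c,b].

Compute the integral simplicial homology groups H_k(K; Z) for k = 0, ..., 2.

H_0 = Z,  H_1 = Z,  H_2 = 0.

Order the vertices as a < b < c < d < e. Listing each simplex with vertices in this order, K has dimension 2 with simplices:

  0-simplices (5): a, b, c, d, e
  1-simplices (10): ab, ac, ad, ae, bc, bd, be, cd, ce, de
  2-simplices (5): abd, ace, ade, bcd, bce

so the chain groups are C_0 ≅ Z^5, C_1 ≅ Z^10, C_2 ≅ Z^5.

The boundary map ∂_1: C_1 → C_0 sends each edge [p,q] (with p < q) to q − p. For instance
  ∂ac = c − a.
This gives a 5×10 integer matrix of rank 4; reducing to Smith normal form yields diagonal entries (1,1,1,1).

Boundary ∂_2: C_2 → C_1 acts by ∂[p,q,r] = [q,r] − [p,r] + [p,q]. For instance
  ∂bce = ce − be + bc,
  ∂ace = ce − ae + ac.
The resulting 10×5 matrix has rank 5, and its Smith normal form has invariant factors (1,1,1,1,1).

Reading off H_k = ker ∂_k / im ∂_{k+1}:

  H_0: rank C_0 − rank ∂_1 = 5 − 4 = 1, and the invariant factors of ∂_1 are all 1, so H_0 = Z.
  H_1: rank ker ∂_1 − rank ∂_2 = (10 − 4) − 5 = 1, and the invariant factors of ∂_2 are all 1, so H_1 = Z.
  H_2: rank ker ∂_2 − rank ∂_3 = (5 − 5) − 0 = 0, and there is no ∂_3, so H_2 = 0.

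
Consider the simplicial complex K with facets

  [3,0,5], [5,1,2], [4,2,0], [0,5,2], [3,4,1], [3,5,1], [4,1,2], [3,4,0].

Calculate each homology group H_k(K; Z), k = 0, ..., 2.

Take the total order 0 < 1 < 2 < 3 < 4 < 5 on the vertex set. Then K (dimension 2) consists of the simplices:

  0-simplices (6): [0], [1], [2], [3], [4], [5]
  1-simplices (12): [0,2], [0,3], [0,4], [0,5], [1,2], [1,3], [1,4], [1,5], [2,4], [2,5], [3,4], [3,5]
  2-simplices (8): [0,2,4], [0,2,5], [0,3,4], [0,3,5], [1,2,4], [1,2,5], [1,3,4], [1,3,5]

giving chain groups C_0 ≅ Z^6, C_1 ≅ Z^12, C_2 ≅ Z^8.

The boundary map ∂_1: C_1 → C_0 is given by ∂[p,q] = [q] − [p].
The resulting 6×12 matrix has rank 5, and its Smith normal form has invariant factors (1,1,1,1,1).

∂_2: C_2 → C_1 acts by ∂[p,q,r] = [q,r] − [p,r] + [p,q]. For instance
  ∂[0,3,5] = [3,5] − [0,5] + [0,3],
  ∂[1,2,4] = [2,4] − [1,4] + [1,2].
This gives a 12×8 integer matrix of rank 7; reducing to Smith normal form yields diagonal entries (1,1,1,1,1,1,1).

Reading off H_k = ker ∂_k / im ∂_{k+1}:

  H_0: rank C_0 − rank ∂_1 = 6 − 5 = 1, and the invariant factors of ∂_1 are all 1, so H_0 ≅ Z.
  H_1: rank ker ∂_1 − rank ∂_2 = (12 − 5) − 7 = 0, and the invariant factors of ∂_2 are all 1, so H_1 ≅ 0.
  H_2: rank ker ∂_2 − rank ∂_3 = (8 − 7) − 0 = 1, and there is no ∂_3, so H_2 ≅ Z.

As a check, the Euler characteristic is 6 − 12 + 8 = 2, which agrees with 1 − 0 + 1 = 2.

H_0 = Z,  H_1 = 0,  H_2 = Z.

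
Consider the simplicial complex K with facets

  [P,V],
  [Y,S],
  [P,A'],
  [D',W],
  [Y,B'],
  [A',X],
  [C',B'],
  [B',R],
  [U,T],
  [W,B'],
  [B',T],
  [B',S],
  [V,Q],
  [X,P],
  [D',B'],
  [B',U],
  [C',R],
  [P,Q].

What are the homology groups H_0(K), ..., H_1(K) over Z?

Fix the vertex order P < Q < R < S < T < U < V < W < X < Y < A' < B' < C' < D' and write every simplex with vertices in increasing order. Then dim K = 1 and the simplices of K are:

  0-simplices (14): [P], [Q], [R], [S], [T], [U], [V], [W], [X], [Y], [A'], [B'], [C'], [D']
  1-simplices (18): [P,Q], [P,V], [P,X], [P,A'], [Q,V], [R,B'], [R,C'], [S,Y], [S,B'], [T,U], [T,B'], [U,B'], [W,B'], [W,D'], [X,A'], [Y,B'], [B',C'], [B',D']

so the chain groups are C_0 ≅ Z^14, C_1 ≅ Z^18.

The boundary map ∂_1: C_1 → C_0 is given by ∂[p,q] = [q] − [p]. For instance
  ∂[U,B'] = [B'] − [U].
This gives a 14×18 integer matrix of rank 12; reducing to Smith normal form yields diagonal entries (1,1,1,1,1,1,1,1,1,1,1,1).

Computing H_k = (kernel of ∂_k) / (image of ∂_{k+1}):

  H_0: rank C_0 − rank ∂_1 = 14 − 12 = 2, and the invariant factors of ∂_1 are all 1, so H_0 ≅ Z^2.
  H_1: rank ker ∂_1 − rank ∂_2 = (18 − 12) − 0 = 6, and there is no ∂_2, so H_1 ≅ Z^6.

As a check, the Euler characteristic is 14 − 18 = -4, which agrees with 2 − 6 = -4.
(K is a triangulation of the disjoint union of a wedge of 2 circles and a wedge of 4 circles.)

H_0 = Z^2,  H_1 = Z^6.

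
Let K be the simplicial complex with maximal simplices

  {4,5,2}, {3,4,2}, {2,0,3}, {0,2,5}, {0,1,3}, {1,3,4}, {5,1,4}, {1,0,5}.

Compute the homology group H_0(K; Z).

H_0 = Z.

K has 6 vertices, 12 edges, 8 triangles.
rank ∂_0 = 0, rank ∂_1 = 5 ⇒ b_0 = 6 − 0 − 5 = 1; all invariant factors of ∂_1 are 1 so no torsion. So H_0 ≅ Z.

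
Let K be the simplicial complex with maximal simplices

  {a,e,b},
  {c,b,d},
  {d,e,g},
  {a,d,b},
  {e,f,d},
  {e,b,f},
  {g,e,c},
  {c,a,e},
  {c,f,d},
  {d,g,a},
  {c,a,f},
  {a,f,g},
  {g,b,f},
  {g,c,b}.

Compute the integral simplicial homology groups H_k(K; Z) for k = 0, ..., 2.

H_0 = Z,  H_1 = Z^2,  H_2 = Z.

We work with the vertex ordering a < b < c < d < e < f < g. The simplices of K, each written with vertices in increasing order, are:

  0-simplices (7): a, b, c, d, e, f, g
  1-simplices (21): ab, ac, ad, ae, af, ag, bc, bd, be, bf, bg, cd, ce, cf, cg, de, df, dg, ef, eg, fg
  2-simplices (14): abd, abe, ace, acf, adg, afg, bcd, bcg, bef, bfg, cdf, ceg, def, deg

so the chain groups are C_0 ≅ Z^7, C_1 ≅ Z^21, C_2 ≅ Z^14.

∂_1: C_1 → C_0 maps an edge to its endpoints' difference, ∂[p,q] = q − p.
As a 7×21 matrix over Z this has rank 6, with invariant factors (1,1,1,1,1,1).

Boundary ∂_2: C_2 → C_1 sends each 2-simplex [p,q,r] to [q,r] − [p,r] + [p,q]. For instance
  ∂ceg = eg − cg + ce,
  ∂acf = cf − af + ac.
As a 21×14 matrix over Z this has rank 13, with invariant factors (1,1,1,1,1,1,1,1,1,1,1,1,1).

Now H_k = ker ∂_k / im ∂_{k+1}, so:

  H_0: rank C_0 − rank ∂_1 = 7 − 6 = 1, and the invariant factors of ∂_1 are all 1, so H_0 = Z.
  H_1: rank ker ∂_1 − rank ∂_2 = (21 − 6) − 13 = 2, and the invariant factors of ∂_2 are all 1, so H_1 = Z^2.
  H_2: rank ker ∂_2 − rank ∂_3 = (14 − 13) − 0 = 1, and there is no ∂_3, so H_2 = Z.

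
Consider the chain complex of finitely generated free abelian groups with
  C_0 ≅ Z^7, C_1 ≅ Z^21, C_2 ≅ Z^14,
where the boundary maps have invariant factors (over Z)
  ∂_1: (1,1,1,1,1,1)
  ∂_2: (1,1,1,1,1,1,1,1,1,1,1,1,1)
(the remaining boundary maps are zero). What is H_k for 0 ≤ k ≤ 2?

H_0: b_0 = 7 − 0 − 6 = 1; torsion from ∂_1 factors > 1: none. So H_0 ≅ Z.
H_1: b_1 = 21 − 6 − 13 = 2; torsion from ∂_2 factors > 1: none. So H_1 ≅ Z^2.
H_2: b_2 = 14 − 13 − 0 = 1; torsion from ∂_3 factors > 1: none. So H_2 ≅ Z.

H_0 ≅ Z,  H_1 ≅ Z^2,  H_2 ≅ Z.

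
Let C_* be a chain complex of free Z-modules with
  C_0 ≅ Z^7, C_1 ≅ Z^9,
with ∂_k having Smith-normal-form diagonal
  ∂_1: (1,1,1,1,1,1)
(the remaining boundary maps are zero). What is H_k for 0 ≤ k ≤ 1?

H_0 ≅ Z,  H_1 ≅ Z^3.

H_0: b_0 = 7 − 0 − 6 = 1; torsion from ∂_1 factors > 1: none. So H_0 ≅ Z.
H_1: b_1 = 9 − 6 − 0 = 3; torsion from ∂_2 factors > 1: none. So H_1 ≅ Z^3.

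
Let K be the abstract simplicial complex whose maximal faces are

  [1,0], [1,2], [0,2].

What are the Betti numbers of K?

We work with the vertex ordering 0 < 1 < 2. The simplices of K, each written with vertices in increasing order, are:

  0-simplices (3): [0], [1], [2]
  1-simplices (3): [0,1], [0,2], [1,2]

Hence C_0 ≅ Z^3, C_1 ≅ Z^3.

The boundary map ∂_1: C_1 → C_0 is given by ∂[p,q] = [q] − [p]. For instance
  ∂[1,2] = [2] − [1].
The 3×3 boundary matrix has rank 2 and Smith normal form diag(1,1).

Computing H_k = (kernel of ∂_k) / (image of ∂_{k+1}):

  H_0: rank C_0 − rank ∂_1 = 3 − 2 = 1, and the invariant factors of ∂_1 are all 1, so H_0 ≅ Z.
  H_1: rank ker ∂_1 − rank ∂_2 = (3 − 2) − 0 = 1, and there is no ∂_2, so H_1 ≅ Z.

(K is a triangulation of the circle S^1.)

Hence the Betti numbers are b_0 = 1, b_1 = 1.

b_0 = 1, b_1 = 1.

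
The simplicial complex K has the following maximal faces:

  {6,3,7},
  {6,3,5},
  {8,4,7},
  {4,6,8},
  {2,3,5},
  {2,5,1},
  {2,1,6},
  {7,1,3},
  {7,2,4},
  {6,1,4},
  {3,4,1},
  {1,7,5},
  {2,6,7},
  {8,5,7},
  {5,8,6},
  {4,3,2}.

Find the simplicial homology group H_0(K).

H_0 ≅ Z.

K has 8 vertices, 24 edges, 16 triangles.
rank ∂_0 = 0, rank ∂_1 = 7 ⇒ b_0 = 8 − 0 − 7 = 1; all invariant factors of ∂_1 are 1 so no torsion. So H_0 = Z.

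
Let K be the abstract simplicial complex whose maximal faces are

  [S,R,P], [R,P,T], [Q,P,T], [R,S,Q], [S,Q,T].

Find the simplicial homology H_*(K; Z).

Take the total order P < Q < R < S < T on the vertex set. Then K (dimension 2) consists of the simplices:

  0-simplices (5): P, Q, R, S, T
  1-simplices (10): PQ, PR, PS, PT, QR, QS, QT, RS, RT, ST
  2-simplices (5): PQT, PRS, PRT, QRS, QST

so the chain groups are C_0 ≅ Z^5, C_1 ≅ Z^10, C_2 ≅ Z^5.

∂_1: C_1 → C_0 is given by ∂[p,q] = [q] − [p].
As a 5×10 matrix over Z this has rank 4, with invariant factors (1,1,1,1).

Boundary ∂_2: C_2 → C_1 acts by ∂[p,q,r] = [q,r] − [p,r] + [p,q]. For instance
  ∂PRT = RT − PT + PR,
  ∂PRS = RS − PS + PR.
This gives a 10×5 integer matrix of rank 5; reducing to Smith normal form yields diagonal entries (1,1,1,1,1).

Now H_k = ker ∂_k / im ∂_{k+1}, so:

  H_0: rank C_0 − rank ∂_1 = 5 − 4 = 1, and the invariant factors of ∂_1 are all 1, so H_0 ≅ Z.
  H_1: rank ker ∂_1 − rank ∂_2 = (10 − 4) − 5 = 1, and the invariant factors of ∂_2 are all 1, so H_1 ≅ Z.
  H_2: rank ker ∂_2 − rank ∂_3 = (5 − 5) − 0 = 0, and there is no ∂_3, so H_2 ≅ 0.

As a check, the Euler characteristic is 5 − 10 + 5 = 0, which agrees with 1 − 1 + 0 = 0.

H_0 ≅ Z,  H_1 ≅ Z,  H_2 = 0.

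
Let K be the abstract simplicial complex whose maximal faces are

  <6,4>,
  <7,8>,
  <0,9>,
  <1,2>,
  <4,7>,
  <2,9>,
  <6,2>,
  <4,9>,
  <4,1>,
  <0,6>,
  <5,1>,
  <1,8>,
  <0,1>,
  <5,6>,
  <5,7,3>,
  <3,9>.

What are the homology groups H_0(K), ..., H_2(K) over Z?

H_0 ≅ Z,  H_1 ≅ Z^8,  H_2 = 0.

K has 10 vertices, 18 edges, 1 triangle.
rank ∂_0 = 0, rank ∂_1 = 9 ⇒ b_0 = 10 − 0 − 9 = 1; all invariant factors of ∂_1 are 1 so no torsion. So H_0 ≅ Z.
rank ∂_1 = 9, rank ∂_2 = 1 ⇒ b_1 = 18 − 9 − 1 = 8; all invariant factors of ∂_2 are 1 so no torsion. So H_1 ≅ Z^8.
rank ∂_2 = 1, rank ∂_3 = 0 ⇒ b_2 = 1 − 1 − 0 = 0. So H_2 ≅ 0.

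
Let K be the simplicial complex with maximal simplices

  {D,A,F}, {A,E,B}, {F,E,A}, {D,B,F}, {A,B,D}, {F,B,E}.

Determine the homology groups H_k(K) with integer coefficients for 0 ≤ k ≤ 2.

K has 5 vertices, 9 edges, 6 triangles.
rank ∂_0 = 0, rank ∂_1 = 4 ⇒ b_0 = 5 − 0 − 4 = 1; all invariant factors of ∂_1 are 1 so no torsion. So H_0 ≅ Z.
rank ∂_1 = 4, rank ∂_2 = 5 ⇒ b_1 = 9 − 4 − 5 = 0; all invariant factors of ∂_2 are 1 so no torsion. So H_1 ≅ 0.
rank ∂_2 = 5, rank ∂_3 = 0 ⇒ b_2 = 6 − 5 − 0 = 1. So H_2 ≅ Z.

H_0 = Z,  H_1 = 0,  H_2 = Z.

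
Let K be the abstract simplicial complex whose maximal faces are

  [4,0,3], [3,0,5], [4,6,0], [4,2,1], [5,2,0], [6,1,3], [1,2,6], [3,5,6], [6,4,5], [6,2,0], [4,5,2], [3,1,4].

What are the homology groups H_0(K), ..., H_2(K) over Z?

Order the vertices as 0 < 1 < 2 < 3 < 4 < 5 < 6. Listing each simplex with vertices in this order, K has dimension 2 with simplices:

  0-simplices (7): [0], [1], [2], [3], [4], [5], [6]
  1-simplices (18): [0,2], [0,3], [0,4], [0,5], [0,6], [1,2], [1,3], [1,4], [1,6], [2,4], [2,5], [2,6], [3,4], [3,5], [3,6], [4,5], [4,6], [5,6]
  2-simplices (12): [0,2,5], [0,2,6], [0,3,4], [0,3,5], [0,4,6], [1,2,4], [1,2,6], [1,3,4], [1,3,6], [2,4,5], [3,5,6], [4,5,6]

so the chain groups are C_0 ≅ Z^7, C_1 ≅ Z^18, C_2 ≅ Z^12.

Boundary ∂_1: C_1 → C_0 maps an edge to its endpoints' difference, ∂[p,q] = q − p. For instance
  ∂[1,2] = [2] − [1].
The resulting 7×18 matrix has rank 6, and its Smith normal form has invariant factors (1,1,1,1,1,1).

The boundary map ∂_2: C_2 → C_1 sends each 2-simplex [p,q,r] to [q,r] − [p,r] + [p,q]. For instance
  ∂[4,5,6] = [5,6] − [4,6] + [4,5],
  ∂[1,2,4] = [2,4] − [1,4] + [1,2].
The 18×12 boundary matrix has rank 12 and Smith normal form diag(1,1,1,1,1,1,1,1,1,1,1,2).

From H_k ≅ ker(∂_k) / im(∂_{k+1}) we obtain:

  H_0: rank C_0 − rank ∂_1 = 7 − 6 = 1, and the invariant factors of ∂_1 are all 1, so H_0 ≅ Z.
  H_1: rank ker ∂_1 − rank ∂_2 = (18 − 6) − 12 = 0, and ∂_2 has invariant factor 2 > 1, so H_1 ≅ Z/2.
  H_2: rank ker ∂_2 − rank ∂_3 = (12 − 12) − 0 = 0, and there is no ∂_3, so H_2 ≅ 0.

H_0 ≅ Z,  H_1 ≅ Z/2,  H_2 = 0.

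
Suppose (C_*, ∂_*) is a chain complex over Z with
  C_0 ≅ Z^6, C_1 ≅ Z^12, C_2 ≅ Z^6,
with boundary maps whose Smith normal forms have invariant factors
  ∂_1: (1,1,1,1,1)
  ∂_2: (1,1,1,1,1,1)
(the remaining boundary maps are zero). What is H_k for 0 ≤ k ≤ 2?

H_0: b_0 = 6 − 0 − 5 = 1; torsion from ∂_1 factors > 1: none. So H_0 = Z.
H_1: b_1 = 12 − 5 − 6 = 1; torsion from ∂_2 factors > 1: none. So H_1 = Z.
H_2: b_2 = 6 − 6 − 0 = 0; torsion from ∂_3 factors > 1: none. So H_2 = 0.

H_0 = Z,  H_1 = Z,  H_2 = 0.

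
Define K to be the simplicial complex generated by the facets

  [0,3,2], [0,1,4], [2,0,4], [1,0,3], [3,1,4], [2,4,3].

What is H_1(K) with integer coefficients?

H_1 = 0.

Take the total order 0 < 1 < 2 < 3 < 4 on the vertex set. Then K (dimension 2) consists of the simplices:

  0-simplices (5): [0], [1], [2], [3], [4]
  1-simplices (9): [0,1], [0,2], [0,3], [0,4], [1,3], [1,4], [2,3], [2,4], [3,4]
  2-simplices (6): [0,1,3], [0,1,4], [0,2,3], [0,2,4], [1,3,4], [2,3,4]

so the chain groups are C_0 ≅ Z^5, C_1 ≅ Z^9, C_2 ≅ Z^6.

Boundary ∂_1: C_1 → C_0 is given by ∂[p,q] = [q] − [p].
The 5×9 boundary matrix has rank 4 and Smith normal form diag(1,1,1,1).

The boundary map ∂_2: C_2 → C_1 acts by ∂[p,q,r] = [q,r] − [p,r] + [p,q]. For instance
  ∂[0,2,3] = [2,3] − [0,3] + [0,2],
  ∂[0,2,4] = [2,4] − [0,4] + [0,2].
As a 9×6 matrix over Z this has rank 5, with invariant factors (1,1,1,1,1).

Computing H_k = (kernel of ∂_k) / (image of ∂_{k+1}):

  H_1: rank ker ∂_1 − rank ∂_2 = (9 − 4) − 5 = 0, and the invariant factors of ∂_2 are all 1, so H_1 ≅ 0.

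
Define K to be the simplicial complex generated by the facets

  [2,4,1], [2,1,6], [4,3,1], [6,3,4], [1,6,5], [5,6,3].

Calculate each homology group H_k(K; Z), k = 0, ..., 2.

H_0 = Z,  H_1 = Z,  H_2 = 0.

K has 6 vertices, 12 edges, 6 triangles.
rank ∂_0 = 0, rank ∂_1 = 5 ⇒ b_0 = 6 − 0 − 5 = 1; all invariant factors of ∂_1 are 1 so no torsion. So H_0 ≅ Z.
rank ∂_1 = 5, rank ∂_2 = 6 ⇒ b_1 = 12 − 5 − 6 = 1; all invariant factors of ∂_2 are 1 so no torsion. So H_1 ≅ Z.
rank ∂_2 = 6, rank ∂_3 = 0 ⇒ b_2 = 6 − 6 − 0 = 0. So H_2 ≅ 0.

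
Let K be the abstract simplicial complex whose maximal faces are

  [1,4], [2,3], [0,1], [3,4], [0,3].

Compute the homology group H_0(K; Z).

H_0 = Z.

We work with the vertex ordering 0 < 1 < 2 < 3 < 4. The simplices of K, each written with vertices in increasing order, are:

  0-simplices (5): [0], [1], [2], [3], [4]
  1-simplices (5): [0,1], [0,3], [1,4], [2,3], [3,4]

giving chain groups C_0 ≅ Z^5, C_1 ≅ Z^5.

Boundary ∂_1: C_1 → C_0 maps an edge to its endpoints' difference, ∂[p,q] = q − p. For instance
  ∂[3,4] = [4] − [3].
The 5×5 boundary matrix has rank 4 and Smith normal form diag(1,1,1,1).

Computing H_k = (kernel of ∂_k) / (image of ∂_{k+1}):

  H_0: rank C_0 − rank ∂_1 = 5 − 4 = 1, and the invariant factors of ∂_1 are all 1, so H_0 ≅ Z.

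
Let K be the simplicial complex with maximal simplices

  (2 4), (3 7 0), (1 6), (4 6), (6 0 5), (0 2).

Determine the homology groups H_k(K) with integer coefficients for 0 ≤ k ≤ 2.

H_0 ≅ Z,  H_1 ≅ Z,  H_2 = 0.

K has 8 vertices, 10 edges, 2 triangles.
rank ∂_0 = 0, rank ∂_1 = 7 ⇒ b_0 = 8 − 0 − 7 = 1; all invariant factors of ∂_1 are 1 so no torsion. So H_0 = Z.
rank ∂_1 = 7, rank ∂_2 = 2 ⇒ b_1 = 10 − 7 − 2 = 1; all invariant factors of ∂_2 are 1 so no torsion. So H_1 = Z.
rank ∂_2 = 2, rank ∂_3 = 0 ⇒ b_2 = 2 − 2 − 0 = 0. So H_2 = 0.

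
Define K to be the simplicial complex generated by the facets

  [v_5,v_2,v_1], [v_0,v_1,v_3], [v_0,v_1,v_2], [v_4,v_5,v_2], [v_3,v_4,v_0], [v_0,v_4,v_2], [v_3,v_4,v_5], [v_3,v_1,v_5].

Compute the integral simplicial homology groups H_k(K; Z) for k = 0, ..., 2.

Fix the vertex order v_0 < v_1 < v_2 < v_3 < v_4 < v_5 and write every simplex with vertices in increasing order. Then dim K = 2 and the simplices of K are:

  0-simplices (6): [v_0], [v_1], [v_2], [v_3], [v_4], [v_5]
  1-simplices (12): [v_0,v_1], [v_0,v_2], [v_0,v_3], [v_0,v_4], [v_1,v_2], [v_1,v_3], [v_1,v_5], [v_2,v_4], [v_2,v_5], [v_3,v_4], [v_3,v_5], [v_4,v_5]
  2-simplices (8): [v_0,v_1,v_2], [v_0,v_1,v_3], [v_0,v_2,v_4], [v_0,v_3,v_4], [v_1,v_2,v_5], [v_1,v_3,v_5], [v_2,v_4,v_5], [v_3,v_4,v_5]

giving chain groups C_0 ≅ Z^6, C_1 ≅ Z^12, C_2 ≅ Z^8.

Boundary ∂_1: C_1 → C_0 is given by ∂[p,q] = [q] − [p].
This gives a 6×12 integer matrix of rank 5; reducing to Smith normal form yields diagonal entries (1,1,1,1,1).

The boundary map ∂_2: C_2 → C_1 sends each 2-simplex [p,q,r] to [q,r] − [p,r] + [p,q]. For instance
  ∂[v_3,v_4,v_5] = [v_4,v_5] − [v_3,v_5] + [v_3,v_4],
  ∂[v_0,v_1,v_3] = [v_1,v_3] − [v_0,v_3] + [v_0,v_1].
The 12×8 boundary matrix has rank 7 and Smith normal form diag(1,1,1,1,1,1,1).

Computing H_k = (kernel of ∂_k) / (image of ∂_{k+1}):

  H_0: rank C_0 − rank ∂_1 = 6 − 5 = 1, and the invariant factors of ∂_1 are all 1, so H_0 ≅ Z.
  H_1: rank ker ∂_1 − rank ∂_2 = (12 − 5) − 7 = 0, and the invariant factors of ∂_2 are all 1, so H_1 ≅ 0.
  H_2: rank ker ∂_2 − rank ∂_3 = (8 − 7) − 0 = 1, and there is no ∂_3, so H_2 ≅ Z.

(K is a triangulation of the 2-sphere S^2.)

H_0 ≅ Z,  H_1 = 0,  H_2 ≅ Z.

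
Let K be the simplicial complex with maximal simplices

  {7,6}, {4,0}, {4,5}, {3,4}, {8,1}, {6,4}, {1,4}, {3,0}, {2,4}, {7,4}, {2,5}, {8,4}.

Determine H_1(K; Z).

H_1 = Z^4.

K has 9 vertices, 12 edges.
rank ∂_1 = 8, rank ∂_2 = 0 ⇒ b_1 = 12 − 8 − 0 = 4. So H_1 ≅ Z^4.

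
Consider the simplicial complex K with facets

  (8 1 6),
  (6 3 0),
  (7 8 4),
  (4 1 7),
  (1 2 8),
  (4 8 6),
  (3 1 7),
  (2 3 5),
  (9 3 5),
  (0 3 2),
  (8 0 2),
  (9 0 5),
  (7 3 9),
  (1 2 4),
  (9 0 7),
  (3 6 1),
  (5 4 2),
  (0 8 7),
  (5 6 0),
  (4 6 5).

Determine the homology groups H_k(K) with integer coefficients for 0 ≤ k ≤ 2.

Order the vertices as 0 < 1 < 2 < 3 < 4 < 5 < 6 < 7 < 8 < 9. Listing each simplex with vertices in this order, K has dimension 2 with simplices:

  0-simplices (10): [0], [1], [2], [3], [4], [5], [6], [7], [8], [9]
  1-simplices (30): (30 of them)
  2-simplices (20): (20 of them)

giving chain groups C_0 ≅ Z^10, C_1 ≅ Z^30, C_2 ≅ Z^20.

The boundary map ∂_1: C_1 → C_0 sends each edge [p,q] (with p < q) to q − p. For instance
  ∂[1,6] = [6] − [1].
The resulting 10×30 matrix has rank 9, and its Smith normal form has invariant factors (1,1,1,1,1,1,1,1,1).

Boundary ∂_2: C_2 → C_1 maps a triangle to the signed sum of its edges. For instance
  ∂[4,5,6] = [5,6] − [4,6] + [4,5],
  ∂[1,3,6] = [3,6] − [1,6] + [1,3].
This gives a 30×20 integer matrix of rank 20; reducing to Smith normal form yields diagonal entries (1,1,1,1,1,1,1,1,1,1,1,1,1,1,1,1,1,1,1,2).

From H_k ≅ ker(∂_k) / im(∂_{k+1}) we obtain:

  H_0: rank C_0 − rank ∂_1 = 10 − 9 = 1, and the invariant factors of ∂_1 are all 1, so H_0 = Z.
  H_1: rank ker ∂_1 − rank ∂_2 = (30 − 9) − 20 = 1, and ∂_2 has invariant factor 2 > 1, so H_1 = Z ⊕ Z/2Z.
  H_2: rank ker ∂_2 − rank ∂_3 = (20 − 20) − 0 = 0, and there is no ∂_3, so H_2 = 0.

(K is a triangulation of the Klein bottle.)

H_0 ≅ Z,  H_1 ≅ Z ⊕ Z/2Z,  H_2 = 0.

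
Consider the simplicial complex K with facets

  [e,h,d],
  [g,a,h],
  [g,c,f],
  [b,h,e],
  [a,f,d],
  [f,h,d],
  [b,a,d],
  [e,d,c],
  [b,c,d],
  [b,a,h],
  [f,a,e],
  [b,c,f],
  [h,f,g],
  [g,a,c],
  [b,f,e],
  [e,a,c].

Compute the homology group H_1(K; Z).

H_1 ≅ Z^2.

Fix the vertex order a < b < c < d < e < f < g < h and write every simplex with vertices in increasing order. Then dim K = 2 and the simplices of K are:

  0-simplices (8): a, b, c, d, e, f, g, h
  1-simplices (24): ab, ac, ad, ae, af, ag, ah, bc, bd, be, bf, bh, cd, ce, cf, cg, de, df, dh, ef, eh, fg, fh, gh
  2-simplices (16): abd, abh, ace, acg, adf, aef, agh, bcd, bcf, bef, beh, cde, cfg, deh, dfh, fgh

giving chain groups C_0 ≅ Z^8, C_1 ≅ Z^24, C_2 ≅ Z^16.

Boundary ∂_1: C_1 → C_0 is given by ∂[p,q] = [q] − [p]. For instance
  ∂ag = g − a.
This gives a 8×24 integer matrix of rank 7; reducing to Smith normal form yields diagonal entries (1,1,1,1,1,1,1).

Boundary ∂_2: C_2 → C_1 sends each 2-simplex [p,q,r] to [q,r] − [p,r] + [p,q]. For instance
  ∂aef = ef − af + ae,
  ∂beh = eh − bh + be.
This gives a 24×16 integer matrix of rank 15; reducing to Smith normal form yields diagonal entries (1,1,1,1,1,1,1,1,1,1,1,1,1,1,1).

Reading off H_k = ker ∂_k / im ∂_{k+1}:

  H_1: rank ker ∂_1 − rank ∂_2 = (24 − 7) − 15 = 2, and the invariant factors of ∂_2 are all 1, so H_1 ≅ Z^2.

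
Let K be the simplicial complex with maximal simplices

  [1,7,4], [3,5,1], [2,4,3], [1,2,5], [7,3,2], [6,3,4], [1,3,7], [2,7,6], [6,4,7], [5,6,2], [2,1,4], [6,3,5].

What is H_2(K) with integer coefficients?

H_2 ≅ 0.

We work with the vertex ordering 1 < 2 < 3 < 4 < 5 < 6 < 7. The simplices of K, each written with vertices in increasing order, are:

  0-simplices (7): [1], [2], [3], [4], [5], [6], [7]
  1-simplices (18): [1,2], [1,3], [1,4], [1,5], [1,7], [2,3], [2,4], [2,5], [2,6], [2,7], [3,4], [3,5], [3,6], [3,7], [4,6], [4,7], [5,6], [6,7]
  2-simplices (12): [1,2,4], [1,2,5], [1,3,5], [1,3,7], [1,4,7], [2,3,4], [2,3,7], [2,5,6], [2,6,7], [3,4,6], [3,5,6], [4,6,7]

so the chain groups are C_0 ≅ Z^7, C_1 ≅ Z^18, C_2 ≅ Z^12.

Boundary ∂_1: C_1 → C_0 sends each edge [p,q] (with p < q) to q − p.
This gives a 7×18 integer matrix of rank 6; reducing to Smith normal form yields diagonal entries (1,1,1,1,1,1).

The boundary map ∂_2: C_2 → C_1 maps a triangle to the signed sum of its edges. For instance
  ∂[1,4,7] = [4,7] − [1,7] + [1,4],
  ∂[1,3,5] = [3,5] − [1,5] + [1,3].
As a 18×12 matrix over Z this has rank 12, with invariant factors (1,1,1,1,1,1,1,1,1,1,1,2).

Now H_k = ker ∂_k / im ∂_{k+1}, so:

  H_2: rank ker ∂_2 − rank ∂_3 = (12 − 12) − 0 = 0, and there is no ∂_3, so H_2 = 0.

(K is a triangulation of the real projective plane RP^2.)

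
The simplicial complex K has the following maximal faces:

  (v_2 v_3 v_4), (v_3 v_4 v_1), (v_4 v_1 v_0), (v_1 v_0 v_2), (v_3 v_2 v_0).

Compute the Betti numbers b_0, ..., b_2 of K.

Take the total order v_0 < v_1 < v_2 < v_3 < v_4 on the vertex set. Then K (dimension 2) consists of the simplices:

  0-simplices (5): [v_0], [v_1], [v_2], [v_3], [v_4]
  1-simplices (10): [v_0,v_1], [v_0,v_2], [v_0,v_3], [v_0,v_4], [v_1,v_2], [v_1,v_3], [v_1,v_4], [v_2,v_3], [v_2,v_4], [v_3,v_4]
  2-simplices (5): [v_0,v_1,v_2], [v_0,v_1,v_4], [v_0,v_2,v_3], [v_1,v_3,v_4], [v_2,v_3,v_4]

Hence C_0 ≅ Z^5, C_1 ≅ Z^10, C_2 ≅ Z^5.

Boundary ∂_1: C_1 → C_0 is given by ∂[p,q] = [q] − [p]. For instance
  ∂[v_0,v_2] = [v_2] − [v_0].
The 5×10 boundary matrix has rank 4 and Smith normal form diag(1,1,1,1).

Boundary ∂_2: C_2 → C_1 maps a triangle to the signed sum of its edges. For instance
  ∂[v_0,v_1,v_2] = [v_1,v_2] − [v_0,v_2] + [v_0,v_1],
  ∂[v_0,v_2,v_3] = [v_2,v_3] − [v_0,v_3] + [v_0,v_2].
This gives a 10×5 integer matrix of rank 5; reducing to Smith normal form yields diagonal entries (1,1,1,1,1).

Reading off H_k = ker ∂_k / im ∂_{k+1}:

  H_0: rank C_0 − rank ∂_1 = 5 − 4 = 1, and the invariant factors of ∂_1 are all 1, so H_0 = Z.
  H_1: rank ker ∂_1 − rank ∂_2 = (10 − 4) − 5 = 1, and the invariant factors of ∂_2 are all 1, so H_1 = Z.
  H_2: rank ker ∂_2 − rank ∂_3 = (5 − 5) − 0 = 0, and there is no ∂_3, so H_2 = 0.

Hence the Betti numbers are b_0 = 1, b_1 = 1, b_2 = 0.

b_0 = 1, b_1 = 1, b_2 = 0.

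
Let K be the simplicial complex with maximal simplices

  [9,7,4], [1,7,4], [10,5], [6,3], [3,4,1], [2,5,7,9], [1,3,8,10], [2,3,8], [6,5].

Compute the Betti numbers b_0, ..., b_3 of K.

Take the total order 1 < 2 < 3 < 4 < 5 < 6 < 7 < 8 < 9 < 10 on the vertex set. Then K (dimension 3) consists of the simplices:

  0-simplices (10): [1], [2], [3], [4], [5], [6], [7], [8], [9], [10]
  1-simplices (22): [1,3], [1,4], [1,7], [1,8], [1,10], [2,3], [2,5], [2,7], [2,8], [2,9], [3,4], [3,6], [3,8], [3,10], [4,7], [4,9], [5,6], [5,7], [5,9], [5,10], [7,9], [8,10]
  2-simplices (12): [1,3,4], [1,3,8], [1,3,10], [1,4,7], [1,8,10], [2,3,8], [2,5,7], [2,5,9], [2,7,9], [3,8,10], [4,7,9], [5,7,9]
  3-simplices (2): [1,3,8,10], [2,5,7,9]

giving chain groups C_0 ≅ Z^10, C_1 ≅ Z^22, C_2 ≅ Z^12, C_3 ≅ Z^2.

Boundary ∂_1: C_1 → C_0 sends each edge [p,q] (with p < q) to q − p. For instance
  ∂[2,8] = [8] − [2].
The resulting 10×22 matrix has rank 9, and its Smith normal form has invariant factors (1,1,1,1,1,1,1,1,1).

The boundary map ∂_2: C_2 → C_1 acts by ∂[p,q,r] = [q,r] − [p,r] + [p,q]. For instance
  ∂[1,3,10] = [3,10] − [1,10] + [1,3],
  ∂[2,5,7] = [5,7] − [2,7] + [2,5].
The 22×12 boundary matrix has rank 10 and Smith normal form diag(1,1,1,1,1,1,1,1,1,1).

∂_3: C_3 → C_2 sends each 3-simplex σ to the alternating sum Σ_i (−1)^i (σ with its i-th vertex removed). For instance
  ∂[2,5,7,9] = [5,7,9] − [2,7,9] + [2,5,9] − [2,5,7],
  ∂[1,3,8,10] = [3,8,10] − [1,8,10] + [1,3,10] − [1,3,8].
This gives a 12×2 integer matrix of rank 2; reducing to Smith normal form yields diagonal entries (1,1).

Reading off H_k = ker ∂_k / im ∂_{k+1}:

  H_0: rank C_0 − rank ∂_1 = 10 − 9 = 1, and the invariant factors of ∂_1 are all 1, so H_0 = Z.
  H_1: rank ker ∂_1 − rank ∂_2 = (22 − 9) − 10 = 3, and the invariant factors of ∂_2 are all 1, so H_1 = Z^3.
  H_2: rank ker ∂_2 − rank ∂_3 = (12 − 10) − 2 = 0, and the invariant factors of ∂_3 are all 1, so H_2 = 0.
  H_3: rank ker ∂_3 − rank ∂_4 = (2 − 2) − 0 = 0, and there is no ∂_4, so H_3 = 0.

Hence the Betti numbers are b_0 = 1, b_1 = 3, b_2 = 0, b_3 = 0.

b_0 = 1, b_1 = 3, b_2 = 0, b_3 = 0.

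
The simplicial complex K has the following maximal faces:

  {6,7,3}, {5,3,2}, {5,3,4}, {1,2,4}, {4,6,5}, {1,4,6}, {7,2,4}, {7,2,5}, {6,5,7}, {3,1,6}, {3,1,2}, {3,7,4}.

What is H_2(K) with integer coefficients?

H_2 = 0.

Take the total order 1 < 2 < 3 < 4 < 5 < 6 < 7 on the vertex set. Then K (dimension 2) consists of the simplices:

  0-simplices (7): [1], [2], [3], [4], [5], [6], [7]
  1-simplices (18): [1,2], [1,3], [1,4], [1,6], [2,3], [2,4], [2,5], [2,7], [3,4], [3,5], [3,6], [3,7], [4,5], [4,6], [4,7], [5,6], [5,7], [6,7]
  2-simplices (12): [1,2,3], [1,2,4], [1,3,6], [1,4,6], [2,3,5], [2,4,7], [2,5,7], [3,4,5], [3,4,7], [3,6,7], [4,5,6], [5,6,7]

so the chain groups are C_0 ≅ Z^7, C_1 ≅ Z^18, C_2 ≅ Z^12.

The boundary map ∂_1: C_1 → C_0 is given by ∂[p,q] = [q] − [p].
The 7×18 boundary matrix has rank 6 and Smith normal form diag(1,1,1,1,1,1).

Boundary ∂_2: C_2 → C_1 acts by ∂[p,q,r] = [q,r] − [p,r] + [p,q]. For instance
  ∂[5,6,7] = [6,7] − [5,7] + [5,6],
  ∂[1,2,3] = [2,3] − [1,3] + [1,2].
The resulting 18×12 matrix has rank 12, and its Smith normal form has invariant factors (1,1,1,1,1,1,1,1,1,1,1,2).

Now H_k = ker ∂_k / im ∂_{k+1}, so:

  H_2: rank ker ∂_2 − rank ∂_3 = (12 − 12) − 0 = 0, and there is no ∂_3, so H_2 = 0.

(K is a triangulation of the real projective plane RP^2.)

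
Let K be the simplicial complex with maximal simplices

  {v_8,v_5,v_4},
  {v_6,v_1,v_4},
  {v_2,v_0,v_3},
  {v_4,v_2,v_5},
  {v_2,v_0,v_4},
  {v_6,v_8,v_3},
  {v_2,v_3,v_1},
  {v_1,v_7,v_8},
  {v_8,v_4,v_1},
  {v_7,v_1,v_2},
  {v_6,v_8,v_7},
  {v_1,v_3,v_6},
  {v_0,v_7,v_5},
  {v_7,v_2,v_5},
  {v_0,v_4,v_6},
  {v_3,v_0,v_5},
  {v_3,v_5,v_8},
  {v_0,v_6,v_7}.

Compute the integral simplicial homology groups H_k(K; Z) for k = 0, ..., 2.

H_0 ≅ Z,  H_1 ≅ Z ⊕ Z/2Z,  H_2 = 0.

Take the total order v_0 < v_1 < v_2 < v_3 < v_4 < v_5 < v_6 < v_7 < v_8 on the vertex set. Then K (dimension 2) consists of the simplices:

  0-simplices (9): [v_0], [v_1], [v_2], [v_3], [v_4], [v_5], [v_6], [v_7], [v_8]
  1-simplices (27): (27 of them)
  2-simplices (18): (18 of them)

Hence C_0 ≅ Z^9, C_1 ≅ Z^27, C_2 ≅ Z^18.

∂_1: C_1 → C_0 maps an edge to its endpoints' difference, ∂[p,q] = q − p. For instance
  ∂[v_3,v_8] = [v_8] − [v_3].
This gives a 9×27 integer matrix of rank 8; reducing to Smith normal form yields diagonal entries (1,1,1,1,1,1,1,1).

∂_2: C_2 → C_1 maps a triangle to the signed sum of its edges. For instance
  ∂[v_3,v_5,v_8] = [v_5,v_8] − [v_3,v_8] + [v_3,v_5],
  ∂[v_0,v_5,v_7] = [v_5,v_7] − [v_0,v_7] + [v_0,v_5].
This gives a 27×18 integer matrix of rank 18; reducing to Smith normal form yields diagonal entries (1,1,1,1,1,1,1,1,1,1,1,1,1,1,1,1,1,2).

From H_k ≅ ker(∂_k) / im(∂_{k+1}) we obtain:

  H_0: rank C_0 − rank ∂_1 = 9 − 8 = 1, and the invariant factors of ∂_1 are all 1, so H_0 = Z.
  H_1: rank ker ∂_1 − rank ∂_2 = (27 − 8) − 18 = 1, and ∂_2 has invariant factor 2 > 1, so H_1 = Z ⊕ Z/2Z.
  H_2: rank ker ∂_2 − rank ∂_3 = (18 − 18) − 0 = 0, and there is no ∂_3, so H_2 = 0.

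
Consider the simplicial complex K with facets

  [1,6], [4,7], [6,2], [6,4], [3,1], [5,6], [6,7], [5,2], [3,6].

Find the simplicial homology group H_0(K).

H_0 = Z.

Order the vertices as 1 < 2 < 3 < 4 < 5 < 6 < 7. Listing each simplex with vertices in this order, K has dimension 1 with simplices:

  0-simplices (7): [1], [2], [3], [4], [5], [6], [7]
  1-simplices (9): [1,3], [1,6], [2,5], [2,6], [3,6], [4,6], [4,7], [5,6], [6,7]

giving chain groups C_0 ≅ Z^7, C_1 ≅ Z^9.

∂_1: C_1 → C_0 maps an edge to its endpoints' difference, ∂[p,q] = q − p. For instance
  ∂[6,7] = [7] − [6].
As a 7×9 matrix over Z this has rank 6, with invariant factors (1,1,1,1,1,1).

Reading off H_k = ker ∂_k / im ∂_{k+1}:

  H_0: rank C_0 − rank ∂_1 = 7 − 6 = 1, and the invariant factors of ∂_1 are all 1, so H_0 = Z.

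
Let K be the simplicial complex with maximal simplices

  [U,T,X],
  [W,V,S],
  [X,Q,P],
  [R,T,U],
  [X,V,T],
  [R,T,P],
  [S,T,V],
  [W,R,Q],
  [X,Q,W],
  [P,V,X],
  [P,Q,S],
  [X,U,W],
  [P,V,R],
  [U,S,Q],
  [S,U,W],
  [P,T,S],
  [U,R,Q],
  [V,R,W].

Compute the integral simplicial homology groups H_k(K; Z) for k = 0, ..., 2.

Take the total order P < Q < R < S < T < U < V < W < X on the vertex set. Then K (dimension 2) consists of the simplices:

  0-simplices (9): P, Q, R, S, T, U, V, W, X
  1-simplices (27): PQ, PR, PS, PT, PV, PX, QR, QS, QU, QW, QX, RT, RU, RV, RW, ST, SU, SV, SW, TU, TV, TX, UW, UX, VW, VX, WX
  2-simplices (18): PQS, PQX, PRT, PRV, PST, PVX, QRU, QRW, QSU, QWX, RTU, RVW, STV, SUW, SVW, TUX, TVX, UWX

Hence C_0 ≅ Z^9, C_1 ≅ Z^27, C_2 ≅ Z^18.

Boundary ∂_1: C_1 → C_0 maps an edge to its endpoints' difference, ∂[p,q] = q − p. For instance
  ∂QX = X − Q.
The resulting 9×27 matrix has rank 8, and its Smith normal form has invariant factors (1,1,1,1,1,1,1,1).

∂_2: C_2 → C_1 maps a triangle to the signed sum of its edges. For instance
  ∂PRT = RT − PT + PR,
  ∂RTU = TU − RU + RT.
The resulting 27×18 matrix has rank 18, and its Smith normal form has invariant factors (1,1,1,1,1,1,1,1,1,1,1,1,1,1,1,1,1,2).

From H_k ≅ ker(∂_k) / im(∂_{k+1}) we obtain:

  H_0: rank C_0 − rank ∂_1 = 9 − 8 = 1, and the invariant factors of ∂_1 are all 1, so H_0 = Z.
  H_1: rank ker ∂_1 − rank ∂_2 = (27 − 8) − 18 = 1, and ∂_2 has invariant factor 2 > 1, so H_1 = Z ⊕ Z/2Z.
  H_2: rank ker ∂_2 − rank ∂_3 = (18 − 18) − 0 = 0, and there is no ∂_3, so H_2 = 0.

(K is a triangulation of the Klein bottle.)

H_0 ≅ Z,  H_1 ≅ Z ⊕ Z/2Z,  H_2 = 0.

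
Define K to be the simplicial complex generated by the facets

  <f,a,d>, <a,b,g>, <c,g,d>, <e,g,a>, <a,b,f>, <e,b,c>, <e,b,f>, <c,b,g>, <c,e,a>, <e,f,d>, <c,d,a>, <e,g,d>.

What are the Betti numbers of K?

b_0 = 1, b_1 = 0, b_2 = 0.

Order the vertices as a < b < c < d < e < f < g. Listing each simplex with vertices in this order, K has dimension 2 with simplices:

  0-simplices (7): a, b, c, d, e, f, g
  1-simplices (18): ab, ac, ad, ae, af, ag, bc, be, bf, bg, cd, ce, cg, de, df, dg, ef, eg
  2-simplices (12): abf, abg, acd, ace, adf, aeg, bce, bcg, bef, cdg, def, deg

Hence C_0 ≅ Z^7, C_1 ≅ Z^18, C_2 ≅ Z^12.

Boundary ∂_1: C_1 → C_0 is given by ∂[p,q] = [q] − [p]. For instance
  ∂ad = d − a.
This gives a 7×18 integer matrix of rank 6; reducing to Smith normal form yields diagonal entries (1,1,1,1,1,1).

∂_2: C_2 → C_1 acts by ∂[p,q,r] = [q,r] − [p,r] + [p,q]. For instance
  ∂ace = ce − ae + ac,
  ∂def = ef − df + de.
This gives a 18×12 integer matrix of rank 12; reducing to Smith normal form yields diagonal entries (1,1,1,1,1,1,1,1,1,1,1,2).

From H_k ≅ ker(∂_k) / im(∂_{k+1}) we obtain:

  H_0: rank C_0 − rank ∂_1 = 7 − 6 = 1, and the invariant factors of ∂_1 are all 1, so H_0 = Z.
  H_1: rank ker ∂_1 − rank ∂_2 = (18 − 6) − 12 = 0, and ∂_2 has invariant factor 2 > 1, so H_1 = Z/2Z.
  H_2: rank ker ∂_2 − rank ∂_3 = (12 − 12) − 0 = 0, and there is no ∂_3, so H_2 = 0.

As a check, the Euler characteristic is 7 − 18 + 12 = 1, which agrees with 1 − 0 + 0 = 1.

Hence the Betti numbers are b_0 = 1, b_1 = 0, b_2 = 0.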